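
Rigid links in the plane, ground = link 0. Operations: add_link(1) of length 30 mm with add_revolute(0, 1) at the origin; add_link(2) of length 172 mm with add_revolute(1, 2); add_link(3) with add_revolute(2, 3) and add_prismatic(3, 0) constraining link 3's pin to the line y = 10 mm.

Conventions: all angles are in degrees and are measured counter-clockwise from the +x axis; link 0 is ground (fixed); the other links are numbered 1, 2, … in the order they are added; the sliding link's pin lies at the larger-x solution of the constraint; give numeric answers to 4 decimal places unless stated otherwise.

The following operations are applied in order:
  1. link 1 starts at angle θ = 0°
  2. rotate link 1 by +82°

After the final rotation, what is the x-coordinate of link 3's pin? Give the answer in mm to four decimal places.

geometry: r = 30 mm, L = 172 mm, e = 10 mm; θ starts at 0°
rotate link 1 by +82°: θ ← 0° +82° = 82°
crank pin P = (r cos θ, r sin θ) = (4.175193, 29.708042)
h = r sin θ − e = 29.708042 − 10 = 19.708042
x = r cos θ + √(L² − h²) = 4.175193 + 170.867180 = 175.042373

175.0424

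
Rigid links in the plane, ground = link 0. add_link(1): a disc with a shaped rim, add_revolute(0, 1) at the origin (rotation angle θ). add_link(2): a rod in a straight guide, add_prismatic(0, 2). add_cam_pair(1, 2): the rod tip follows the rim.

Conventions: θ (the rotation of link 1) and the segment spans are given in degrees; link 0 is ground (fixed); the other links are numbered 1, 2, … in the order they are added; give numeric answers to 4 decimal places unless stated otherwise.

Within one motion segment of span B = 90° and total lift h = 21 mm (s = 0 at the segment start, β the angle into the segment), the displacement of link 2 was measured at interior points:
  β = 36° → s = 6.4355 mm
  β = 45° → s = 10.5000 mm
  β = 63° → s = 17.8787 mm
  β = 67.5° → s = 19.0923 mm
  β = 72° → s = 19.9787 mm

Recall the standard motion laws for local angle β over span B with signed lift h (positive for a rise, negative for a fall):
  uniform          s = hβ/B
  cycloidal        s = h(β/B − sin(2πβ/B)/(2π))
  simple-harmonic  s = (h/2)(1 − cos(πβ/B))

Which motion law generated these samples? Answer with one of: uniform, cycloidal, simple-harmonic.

candidates at β/B = r: uniform s = h·r (linear in β); cycloidal s = h·(r − sin(2πr)/(2π)); simple-harmonic s = (h/2)(1 − cos(πr))
β=36°: printed 6.4355 | uniform 8.4000, cycloidal 6.4355, simple-harmonic 7.2553
β=45°: printed 10.5000 | uniform 10.5000, cycloidal 10.5000, simple-harmonic 10.5000
β=63°: printed 17.8787 | uniform 14.7000, cycloidal 17.8787, simple-harmonic 16.6717
β=67.5°: printed 19.0923 | uniform 15.7500, cycloidal 19.0923, simple-harmonic 17.9246
β=72°: printed 19.9787 | uniform 16.8000, cycloidal 19.9787, simple-harmonic 18.9947
only one law matches every sample → cycloidal

cycloidal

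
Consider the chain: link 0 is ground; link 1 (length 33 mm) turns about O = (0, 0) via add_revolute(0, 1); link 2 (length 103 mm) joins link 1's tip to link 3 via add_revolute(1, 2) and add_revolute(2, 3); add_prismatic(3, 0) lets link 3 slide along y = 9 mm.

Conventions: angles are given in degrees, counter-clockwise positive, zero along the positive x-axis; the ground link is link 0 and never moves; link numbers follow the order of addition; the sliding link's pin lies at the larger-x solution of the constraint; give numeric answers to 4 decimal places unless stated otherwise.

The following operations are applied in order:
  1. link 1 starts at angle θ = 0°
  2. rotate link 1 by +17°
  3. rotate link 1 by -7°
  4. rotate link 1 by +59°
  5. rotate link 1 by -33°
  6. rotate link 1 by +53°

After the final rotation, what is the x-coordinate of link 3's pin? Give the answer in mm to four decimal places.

geometry: r = 33 mm, L = 103 mm, e = 9 mm; θ starts at 0°
rotate link 1 by +17°: θ ← 0° +17° = 17°
rotate link 1 by -7°: θ ← 17° -7° = 10°
rotate link 1 by +59°: θ ← 10° +59° = 69°
rotate link 1 by -33°: θ ← 69° -33° = 36°
rotate link 1 by +53°: θ ← 36° +53° = 89°
crank pin P = (r cos θ, r sin θ) = (0.575929, 32.994974)
h = r sin θ − e = 32.994974 − 9 = 23.994974
x = r cos θ + √(L² − h²) = 0.575929 + 100.166068 = 100.741998

100.7420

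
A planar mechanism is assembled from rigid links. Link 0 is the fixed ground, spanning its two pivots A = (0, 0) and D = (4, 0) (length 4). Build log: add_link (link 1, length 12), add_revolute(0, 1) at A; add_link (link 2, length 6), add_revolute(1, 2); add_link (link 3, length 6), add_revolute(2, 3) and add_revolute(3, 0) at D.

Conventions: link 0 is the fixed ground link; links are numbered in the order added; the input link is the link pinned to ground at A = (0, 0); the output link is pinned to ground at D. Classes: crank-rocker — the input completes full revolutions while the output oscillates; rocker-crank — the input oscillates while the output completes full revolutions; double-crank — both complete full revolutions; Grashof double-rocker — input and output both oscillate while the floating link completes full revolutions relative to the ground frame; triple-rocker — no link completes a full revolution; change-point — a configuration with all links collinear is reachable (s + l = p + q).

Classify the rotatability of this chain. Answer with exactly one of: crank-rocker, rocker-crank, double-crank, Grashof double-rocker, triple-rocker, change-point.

lengths: ground=4, input=12, coupler=6, output=6
sorted: s=4 (shortest), l=12 (longest), p+q=12
s + l = 16 vs p + q = 12
s + l > p + q → non-Grashof → no link fully rotates → triple-rocker

triple-rocker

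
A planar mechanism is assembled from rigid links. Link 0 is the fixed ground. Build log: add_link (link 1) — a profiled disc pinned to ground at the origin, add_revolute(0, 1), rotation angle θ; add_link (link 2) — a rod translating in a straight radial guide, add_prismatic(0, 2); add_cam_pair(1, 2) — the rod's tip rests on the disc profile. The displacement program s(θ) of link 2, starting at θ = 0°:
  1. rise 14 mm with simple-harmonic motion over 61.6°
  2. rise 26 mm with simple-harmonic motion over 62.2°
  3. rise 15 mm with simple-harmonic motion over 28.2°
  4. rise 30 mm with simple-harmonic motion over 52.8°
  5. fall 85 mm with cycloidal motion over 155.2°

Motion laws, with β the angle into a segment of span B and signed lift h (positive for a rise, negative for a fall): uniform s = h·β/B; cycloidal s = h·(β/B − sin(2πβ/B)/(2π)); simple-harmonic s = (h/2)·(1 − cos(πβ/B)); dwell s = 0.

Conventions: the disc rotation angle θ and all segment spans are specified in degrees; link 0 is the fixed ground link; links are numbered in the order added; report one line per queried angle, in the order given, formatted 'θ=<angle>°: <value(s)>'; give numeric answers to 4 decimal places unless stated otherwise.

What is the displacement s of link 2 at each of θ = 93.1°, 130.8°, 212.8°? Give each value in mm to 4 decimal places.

seg 1 [0°–61.6°] simple-harmonic, h=14: full span → s += 14 → s = 14.0000
seg 2 [61.6°–123.8°] simple-harmonic, h=26: θ=93.1° here. β=31.5, B=62.2. 26/2·(1 − cos(π·0.5064)) = 13.2626 → s = 27.2626
seg 2 [61.6°–123.8°] simple-harmonic, h=26: full span → s += 26 → s = 40.0000
seg 3 [123.8°–152°] simple-harmonic, h=15: θ=130.8° here. β=7, B=28.2. 15/2·(1 − cos(π·0.2482)) = 2.1672 → s = 42.1672
seg 3 [123.8°–152°] simple-harmonic, h=15: full span → s += 15 → s = 55.0000
seg 4 [152°–204.8°] simple-harmonic, h=30: full span → s += 30 → s = 85.0000
seg 5 [204.8°–360°] cycloidal, h=-85: θ=212.8° here. β=8, B=155.2. -85·(0.0515 − sin(2π·0.0515)/(2π)) = -0.0762 → s = 84.9238

θ=93.1°: 27.2626
θ=130.8°: 42.1672
θ=212.8°: 84.9238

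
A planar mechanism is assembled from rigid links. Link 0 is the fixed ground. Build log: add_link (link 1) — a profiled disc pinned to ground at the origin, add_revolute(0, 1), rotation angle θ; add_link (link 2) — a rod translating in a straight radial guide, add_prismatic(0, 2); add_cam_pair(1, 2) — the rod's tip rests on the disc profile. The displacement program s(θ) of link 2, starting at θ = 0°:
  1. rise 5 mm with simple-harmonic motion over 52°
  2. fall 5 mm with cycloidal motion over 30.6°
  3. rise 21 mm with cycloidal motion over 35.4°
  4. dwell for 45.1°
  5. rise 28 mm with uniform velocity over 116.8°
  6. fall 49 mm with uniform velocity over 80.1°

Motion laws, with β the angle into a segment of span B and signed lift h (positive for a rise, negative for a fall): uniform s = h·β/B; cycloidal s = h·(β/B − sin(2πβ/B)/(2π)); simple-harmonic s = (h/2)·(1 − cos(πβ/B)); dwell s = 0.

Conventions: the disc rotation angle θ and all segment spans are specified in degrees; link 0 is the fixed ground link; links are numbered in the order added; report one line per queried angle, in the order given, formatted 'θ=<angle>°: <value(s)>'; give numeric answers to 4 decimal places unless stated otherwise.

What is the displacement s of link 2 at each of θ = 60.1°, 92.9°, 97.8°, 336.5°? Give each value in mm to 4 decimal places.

seg 1 [0°–52°] simple-harmonic, h=5: full span → s += 5 → s = 5.0000
seg 2 [52°–82.6°] cycloidal, h=-5: θ=60.1° here. β=8.1, B=30.6. -5·(0.2647 − sin(2π·0.2647)/(2π)) = -0.5311 → s = 4.4689
seg 2 [52°–82.6°] cycloidal, h=-5: full span → s += -5 → s = 0.0000
seg 3 [82.6°–118°] cycloidal, h=21: θ=92.9° here. β=10.3, B=35.4. 21·(0.2910 − sin(2π·0.2910)/(2π)) = 2.8780 → s = 2.8780
seg 3 [82.6°–118°] cycloidal, h=21: θ=97.8° here. β=15.2, B=35.4. 21·(0.4294 − sin(2π·0.4294)/(2π)) = 7.5821 → s = 7.5821
seg 3 [82.6°–118°] cycloidal, h=21: full span → s += 21 → s = 21.0000
seg 4 [118°–163.1°] dwell: s stays 21.0000
seg 5 [163.1°–279.9°] uniform, h=28: full span → s += 28 → s = 49.0000
seg 6 [279.9°–360°] uniform, h=-49: θ=336.5° here. β=56.6, B=80.1. -49·56.6/80.1 = -34.6242 → s = 14.3758

θ=60.1°: 4.4689
θ=92.9°: 2.8780
θ=97.8°: 7.5821
θ=336.5°: 14.3758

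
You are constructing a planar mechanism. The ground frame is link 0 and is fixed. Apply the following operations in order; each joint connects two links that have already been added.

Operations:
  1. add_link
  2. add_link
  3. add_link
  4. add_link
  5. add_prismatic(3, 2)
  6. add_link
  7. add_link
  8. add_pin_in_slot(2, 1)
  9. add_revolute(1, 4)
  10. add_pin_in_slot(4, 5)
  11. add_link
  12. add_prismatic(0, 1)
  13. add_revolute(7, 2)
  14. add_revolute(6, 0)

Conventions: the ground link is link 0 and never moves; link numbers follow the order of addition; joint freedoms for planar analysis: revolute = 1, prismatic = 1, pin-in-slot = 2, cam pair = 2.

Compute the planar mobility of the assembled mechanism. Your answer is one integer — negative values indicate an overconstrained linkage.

link 0 = ground. State L|J1|J2 = 1|0|0
+link1  2|0|0
+link2  3|0|0
+link3  4|0|0
+link4  5|0|0
P(3,2) f=1→J1  5|1|0
+link5  6|1|0
+link6  7|1|0
PS(2,1) f=2→J2  7|1|1
R(1,4) f=1→J1  7|2|1
PS(4,5) f=2→J2  7|2|2
+link7  8|2|2
P(0,1) f=1→J1  8|3|2
R(7,2) f=1→J1  8|4|2
R(6,0) f=1→J1  8|5|2
M = 3(8−1)−2·5−2 = 21−10−2 = 9

M = 9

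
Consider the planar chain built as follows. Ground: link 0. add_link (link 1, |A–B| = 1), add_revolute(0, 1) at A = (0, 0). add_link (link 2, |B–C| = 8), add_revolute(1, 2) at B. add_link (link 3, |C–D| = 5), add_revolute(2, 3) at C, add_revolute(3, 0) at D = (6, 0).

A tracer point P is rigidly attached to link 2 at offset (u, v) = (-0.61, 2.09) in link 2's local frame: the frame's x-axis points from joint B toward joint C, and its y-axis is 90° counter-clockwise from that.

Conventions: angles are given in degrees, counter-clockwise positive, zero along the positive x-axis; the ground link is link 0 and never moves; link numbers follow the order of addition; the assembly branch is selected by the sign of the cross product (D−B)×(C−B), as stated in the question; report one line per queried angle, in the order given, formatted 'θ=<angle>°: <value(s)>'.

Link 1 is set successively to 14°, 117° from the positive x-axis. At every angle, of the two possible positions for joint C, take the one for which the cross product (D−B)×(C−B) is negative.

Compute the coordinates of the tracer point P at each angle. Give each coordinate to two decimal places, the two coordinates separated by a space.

A=(0,0), D=(6.00,0)
θ=14°: B = A + 1.00·(cos14°, sin14°) = (0.9703, 0.2419)
θ=14°: |BD| = 5.0355
θ=14°: circle(B,8.00) ∩ circle(D,5.00): a=6.3903, h=4.8130
θ=14°:   candidates: C₊=(7.5844,4.7423) cross=24.236; C₋=(7.1219,-4.8725) cross=-24.236
θ=14°:   branch - wants cross < 0 → take C=(7.1219,-4.8725) (cross=-24.236)
θ=14°: ex = (C−B)/|BC| = (0.7690,-0.6393); ey = (0.6393,0.7690)
θ=14°: P = B + -0.61·ex + 2.09·ey = (1.8374,2.2390)
θ=117°: B = A + 1.00·(cos117°, sin117°) = (-0.4540, 0.8910)
θ=117°: |BD| = 6.5152
θ=117°: circle(B,8.00) ∩ circle(D,5.00): a=6.2506, h=4.9930
θ=117°:   candidates: C₊=(6.4207,4.9823) cross=32.530; C₋=(5.0551,-4.9099) cross=-32.530
θ=117°:   branch - wants cross < 0 → take C=(5.0551,-4.9099) (cross=-32.530)
θ=117°: ex = (C−B)/|BC| = (0.6886,-0.7251); ey = (0.7251,0.6886)
θ=117°: P = B + -0.61·ex + 2.09·ey = (0.6414,2.7726)

θ=14°: 1.84 2.24
θ=117°: 0.64 2.77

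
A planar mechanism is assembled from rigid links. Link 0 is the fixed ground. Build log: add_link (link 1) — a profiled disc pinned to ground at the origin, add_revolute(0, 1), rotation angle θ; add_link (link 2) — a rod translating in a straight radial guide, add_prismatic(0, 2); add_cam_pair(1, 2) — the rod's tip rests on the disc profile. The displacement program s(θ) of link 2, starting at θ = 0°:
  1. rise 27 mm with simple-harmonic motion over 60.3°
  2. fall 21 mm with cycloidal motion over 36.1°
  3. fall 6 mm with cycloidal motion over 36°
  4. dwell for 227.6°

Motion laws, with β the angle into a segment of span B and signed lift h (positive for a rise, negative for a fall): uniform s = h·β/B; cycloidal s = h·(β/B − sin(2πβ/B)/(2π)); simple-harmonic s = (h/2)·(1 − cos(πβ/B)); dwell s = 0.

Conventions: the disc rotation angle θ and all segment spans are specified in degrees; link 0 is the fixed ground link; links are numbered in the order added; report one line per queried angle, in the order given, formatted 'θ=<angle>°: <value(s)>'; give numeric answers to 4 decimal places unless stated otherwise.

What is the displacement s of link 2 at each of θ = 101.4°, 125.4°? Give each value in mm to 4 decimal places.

seg 1 [0°–60.3°] simple-harmonic, h=27: full span → s += 27 → s = 27.0000
seg 2 [60.3°–96.4°] cycloidal, h=-21: full span → s += -21 → s = 6.0000
seg 3 [96.4°–132.4°] cycloidal, h=-6: θ=101.4° here. β=5, B=36. -6·(0.1389 − sin(2π·0.1389)/(2π)) = -0.1018 → s = 5.8982
seg 3 [96.4°–132.4°] cycloidal, h=-6: θ=125.4° here. β=29, B=36. -6·(0.8056 − sin(2π·0.8056)/(2π)) = -5.7307 → s = 0.2693

θ=101.4°: 5.8982
θ=125.4°: 0.2693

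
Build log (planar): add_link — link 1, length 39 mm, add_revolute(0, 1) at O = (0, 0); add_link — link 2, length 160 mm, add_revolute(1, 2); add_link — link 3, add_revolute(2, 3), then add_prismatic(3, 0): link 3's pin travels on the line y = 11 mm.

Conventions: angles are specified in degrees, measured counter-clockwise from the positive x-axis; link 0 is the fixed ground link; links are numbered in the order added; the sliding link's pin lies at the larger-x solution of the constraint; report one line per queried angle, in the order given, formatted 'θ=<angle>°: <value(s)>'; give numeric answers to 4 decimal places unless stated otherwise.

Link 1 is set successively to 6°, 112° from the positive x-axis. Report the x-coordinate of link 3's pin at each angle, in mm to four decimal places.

geometry: r = 39 mm, L = 160 mm, e = 11 mm
θ=6°: crank pin P = (r cos θ, r sin θ) = (38.786354, 4.076610)
θ=6°: h = r sin θ − e = 4.076610 − 11 = -6.923390
θ=6°: x = r cos θ + √(L² − h²) = 38.786354 + 159.850138 = 198.636492
θ=112°: crank pin P = (r cos θ, r sin θ) = (-14.609657, 36.160170)
θ=112°: h = r sin θ − e = 36.160170 − 11 = 25.160170
θ=112°: x = r cos θ + √(L² − h²) = -14.609657 + 158.009385 = 143.399728

θ=6°: 198.6365
θ=112°: 143.3997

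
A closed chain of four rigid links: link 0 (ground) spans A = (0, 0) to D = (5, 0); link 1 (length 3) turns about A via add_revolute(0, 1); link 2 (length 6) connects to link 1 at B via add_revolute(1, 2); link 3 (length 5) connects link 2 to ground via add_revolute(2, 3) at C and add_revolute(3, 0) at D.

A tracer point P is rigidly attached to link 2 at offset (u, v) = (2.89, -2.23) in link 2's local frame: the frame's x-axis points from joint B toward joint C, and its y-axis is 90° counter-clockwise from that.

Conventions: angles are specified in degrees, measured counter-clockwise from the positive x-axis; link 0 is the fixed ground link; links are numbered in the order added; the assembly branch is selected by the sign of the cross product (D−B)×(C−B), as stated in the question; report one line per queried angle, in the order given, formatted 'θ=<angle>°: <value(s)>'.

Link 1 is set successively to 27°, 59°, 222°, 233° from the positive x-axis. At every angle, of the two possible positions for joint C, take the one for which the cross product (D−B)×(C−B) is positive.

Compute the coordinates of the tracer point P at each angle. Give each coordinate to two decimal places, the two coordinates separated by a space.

A=(0,0), D=(5.00,0)
θ=27°: B = A + 3.00·(cos27°, sin27°) = (2.6730, 1.3620)
θ=27°: |BD| = 2.6963
θ=27°: circle(B,6.00) ∩ circle(D,5.00): a=3.3880, h=4.9519
θ=27°:   candidates: C₊=(8.0984,3.9243) cross=13.352; C₋=(3.0956,-4.6231) cross=-13.352
θ=27°:   branch + wants cross > 0 → take C=(8.0984,3.9243) (cross=13.352)
θ=27°: ex = (C−B)/|BC| = (0.9042,0.4271); ey = (-0.4271,0.9042)
θ=27°: P = B + 2.89·ex + -2.23·ey = (6.2386,0.5797)
θ=59°: B = A + 3.00·(cos59°, sin59°) = (1.5451, 2.5715)
θ=59°: |BD| = 4.3068
θ=59°: circle(B,6.00) ∩ circle(D,5.00): a=3.4305, h=4.9226
θ=59°:   candidates: C₊=(7.2361,4.4721) cross=21.201; C₋=(1.3578,-3.4256) cross=-21.201
θ=59°:   branch + wants cross > 0 → take C=(7.2361,4.4721) (cross=21.201)
θ=59°: ex = (C−B)/|BC| = (0.9485,0.3168); ey = (-0.3168,0.9485)
θ=59°: P = B + 2.89·ex + -2.23·ey = (4.9927,1.3718)
θ=222°: B = A + 3.00·(cos222°, sin222°) = (-2.2294, -2.0074)
θ=222°: |BD| = 7.5030
θ=222°: circle(B,6.00) ∩ circle(D,5.00): a=4.4845, h=3.9861
θ=222°:   candidates: C₊=(1.0251,3.0332) cross=29.908; C₋=(3.1581,-4.6484) cross=-29.908
θ=222°:   branch + wants cross > 0 → take C=(1.0251,3.0332) (cross=29.908)
θ=222°: ex = (C−B)/|BC| = (0.5424,0.8401); ey = (-0.8401,0.5424)
θ=222°: P = B + 2.89·ex + -2.23·ey = (1.2116,-0.7891)
θ=233°: B = A + 3.00·(cos233°, sin233°) = (-1.8054, -2.3959)
θ=233°: |BD| = 7.2149
θ=233°: circle(B,6.00) ∩ circle(D,5.00): a=4.3698, h=4.1116
θ=233°:   candidates: C₊=(0.9510,2.9335) cross=29.665; C₋=(3.6817,-4.8231) cross=-29.665
θ=233°:   branch + wants cross > 0 → take C=(0.9510,2.9335) (cross=29.665)
θ=233°: ex = (C−B)/|BC| = (0.4594,0.8882); ey = (-0.8882,0.4594)
θ=233°: P = B + 2.89·ex + -2.23·ey = (1.5030,-0.8534)

θ=27°: 6.24 0.58
θ=59°: 4.99 1.37
θ=222°: 1.21 -0.79
θ=233°: 1.50 -0.85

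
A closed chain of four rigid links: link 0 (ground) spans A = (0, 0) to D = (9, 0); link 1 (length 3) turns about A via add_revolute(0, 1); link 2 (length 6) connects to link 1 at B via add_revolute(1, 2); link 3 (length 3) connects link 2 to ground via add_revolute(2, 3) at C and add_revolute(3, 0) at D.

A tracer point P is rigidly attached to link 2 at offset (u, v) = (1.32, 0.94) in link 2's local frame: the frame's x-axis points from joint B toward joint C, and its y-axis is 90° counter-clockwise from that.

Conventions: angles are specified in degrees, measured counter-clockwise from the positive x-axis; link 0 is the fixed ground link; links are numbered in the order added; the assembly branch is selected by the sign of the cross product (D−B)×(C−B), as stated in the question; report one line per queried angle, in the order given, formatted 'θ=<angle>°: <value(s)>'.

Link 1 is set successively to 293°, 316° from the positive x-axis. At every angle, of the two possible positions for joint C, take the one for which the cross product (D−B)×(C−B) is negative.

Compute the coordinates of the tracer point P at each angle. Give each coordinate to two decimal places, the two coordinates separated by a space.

A=(0,0), D=(9.00,0)
θ=293°: B = A + 3.00·(cos293°, sin293°) = (1.1722, -2.7615)
θ=293°: |BD| = 8.3006
θ=293°: circle(B,6.00) ∩ circle(D,3.00): a=5.7767, h=1.6217
θ=293°:   candidates: C₊=(6.0803,0.6896) cross=13.461; C₋=(7.1593,-2.3690) cross=-13.461
θ=293°:   branch - wants cross < 0 → take C=(7.1593,-2.3690) (cross=-13.461)
θ=293°: ex = (C−B)/|BC| = (0.9979,0.0654); ey = (-0.0654,0.9979)
θ=293°: P = B + 1.32·ex + 0.94·ey = (2.4279,-1.7372)
θ=316°: B = A + 3.00·(cos316°, sin316°) = (2.1580, -2.0840)
θ=316°: |BD| = 7.1523
θ=316°: circle(B,6.00) ∩ circle(D,3.00): a=5.4637, h=2.4796
θ=316°:   candidates: C₊=(6.6621,1.8800) cross=17.735; C₋=(8.1071,-2.8640) cross=-17.735
θ=316°:   branch - wants cross < 0 → take C=(8.1071,-2.8640) (cross=-17.735)
θ=316°: ex = (C−B)/|BC| = (0.9915,-0.1300); ey = (0.1300,0.9915)
θ=316°: P = B + 1.32·ex + 0.94·ey = (3.5890,-1.3236)

θ=293°: 2.43 -1.74
θ=316°: 3.59 -1.32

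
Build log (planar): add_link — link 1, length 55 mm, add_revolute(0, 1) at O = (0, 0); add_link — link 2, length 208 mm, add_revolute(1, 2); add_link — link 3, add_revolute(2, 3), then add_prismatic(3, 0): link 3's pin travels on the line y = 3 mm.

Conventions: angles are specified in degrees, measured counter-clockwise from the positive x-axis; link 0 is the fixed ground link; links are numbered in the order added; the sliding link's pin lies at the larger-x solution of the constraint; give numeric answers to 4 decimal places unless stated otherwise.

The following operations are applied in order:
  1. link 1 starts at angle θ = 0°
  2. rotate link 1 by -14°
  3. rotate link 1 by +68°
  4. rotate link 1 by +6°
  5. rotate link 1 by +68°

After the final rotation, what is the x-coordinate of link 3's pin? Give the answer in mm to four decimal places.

geometry: r = 55 mm, L = 208 mm, e = 3 mm; θ starts at 0°
rotate link 1 by -14°: θ ← 0° -14° = -14°
rotate link 1 by +68°: θ ← -14° +68° = 54°
rotate link 1 by +6°: θ ← 54° +6° = 60°
rotate link 1 by +68°: θ ← 60° +68° = 128°
crank pin P = (r cos θ, r sin θ) = (-33.861381, 43.340591)
h = r sin θ − e = 43.340591 − 3 = 40.340591
x = r cos θ + √(L² − h²) = -33.861381 + 204.050574 = 170.189193

170.1892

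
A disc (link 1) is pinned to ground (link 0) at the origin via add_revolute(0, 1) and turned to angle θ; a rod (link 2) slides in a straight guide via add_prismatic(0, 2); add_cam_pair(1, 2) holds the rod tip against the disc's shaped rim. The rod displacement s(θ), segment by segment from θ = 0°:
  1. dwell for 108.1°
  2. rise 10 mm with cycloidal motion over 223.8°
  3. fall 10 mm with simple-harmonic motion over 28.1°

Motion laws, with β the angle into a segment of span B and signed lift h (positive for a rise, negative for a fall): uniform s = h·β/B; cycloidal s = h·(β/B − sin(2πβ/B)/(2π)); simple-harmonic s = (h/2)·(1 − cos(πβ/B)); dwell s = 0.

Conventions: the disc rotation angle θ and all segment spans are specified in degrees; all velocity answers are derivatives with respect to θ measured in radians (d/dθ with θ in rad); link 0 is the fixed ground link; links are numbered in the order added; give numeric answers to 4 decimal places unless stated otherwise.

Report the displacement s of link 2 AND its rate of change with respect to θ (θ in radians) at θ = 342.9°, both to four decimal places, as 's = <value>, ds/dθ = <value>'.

segment 1 (0° to 108.1°, dwell): s unchanged at 0.0000
segment 2 (108.1° to 331.9°, cycloidal, h = 10) is passed completely: s = 0.0000 + (10) = 10.0000
θ = 342.9° falls in segment 3 (331.9° to 360°, simple-harmonic, h = -10): β = 342.9 − 331.9 = 11°, B = 28.1°; Δs = -10/2·(1 − cos(π·0.3915)) = -3.3279; s = 10.0000 − 3.3279 = 6.6721
velocity in seg [331.9°–360°] (simple-harmonic), θ in radians: β = 11° = 0.1920 rad, B = 28.1° = 0.4904 rad; ds/dθ = (πh/(2B)) sin(πβ/B) = (π·(-10)/(2·0.4904)) sin(π·0.3915) = -30.184386 mm/rad

s = 6.6721, ds/dθ = -30.1844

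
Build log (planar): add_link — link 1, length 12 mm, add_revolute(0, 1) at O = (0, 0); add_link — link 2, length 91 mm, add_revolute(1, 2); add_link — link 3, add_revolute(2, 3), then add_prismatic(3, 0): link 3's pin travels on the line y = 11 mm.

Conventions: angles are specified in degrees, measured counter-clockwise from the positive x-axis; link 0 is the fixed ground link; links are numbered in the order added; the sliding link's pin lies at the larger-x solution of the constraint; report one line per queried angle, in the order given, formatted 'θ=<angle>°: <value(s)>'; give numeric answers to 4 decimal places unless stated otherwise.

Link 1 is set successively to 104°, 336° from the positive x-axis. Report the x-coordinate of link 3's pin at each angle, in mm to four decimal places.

geometry: r = 12 mm, L = 91 mm, e = 11 mm
θ=104°: crank pin P = (r cos θ, r sin θ) = (-2.903063, 11.643549)
θ=104°: h = r sin θ − e = 11.643549 − 11 = 0.643549
θ=104°: x = r cos θ + √(L² − h²) = -2.903063 + 90.997724 = 88.094662
θ=336°: crank pin P = (r cos θ, r sin θ) = (10.962545, -4.880840)
θ=336°: h = r sin θ − e = -4.880840 − 11 = -15.880840
θ=336°: x = r cos θ + √(L² − h²) = 10.962545 + 89.603565 = 100.566111

θ=104°: 88.0947
θ=336°: 100.5661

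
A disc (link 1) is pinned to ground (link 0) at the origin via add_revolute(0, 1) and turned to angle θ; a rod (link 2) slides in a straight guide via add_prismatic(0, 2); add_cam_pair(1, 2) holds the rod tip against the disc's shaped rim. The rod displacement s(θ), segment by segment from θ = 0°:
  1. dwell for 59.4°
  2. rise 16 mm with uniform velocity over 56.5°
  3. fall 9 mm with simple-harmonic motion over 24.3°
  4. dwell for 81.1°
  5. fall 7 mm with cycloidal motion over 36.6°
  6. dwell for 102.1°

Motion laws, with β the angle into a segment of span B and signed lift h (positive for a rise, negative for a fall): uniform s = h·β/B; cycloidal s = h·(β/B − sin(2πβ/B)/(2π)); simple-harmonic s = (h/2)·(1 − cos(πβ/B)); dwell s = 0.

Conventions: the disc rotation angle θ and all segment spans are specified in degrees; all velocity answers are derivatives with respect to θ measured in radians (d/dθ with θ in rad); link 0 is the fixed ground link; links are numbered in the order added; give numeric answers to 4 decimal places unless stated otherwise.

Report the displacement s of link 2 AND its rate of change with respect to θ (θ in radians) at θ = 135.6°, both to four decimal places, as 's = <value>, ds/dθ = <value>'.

segment 1 (0° to 59.4°, dwell): s unchanged at 0.0000
segment 2 (59.4° to 115.9°, uniform, h = 16) is passed completely: s = 0.0000 + (16) = 16.0000
θ = 135.6° falls in segment 3 (115.9° to 140.2°, simple-harmonic, h = -9): β = 135.6 − 115.9 = 19.7°, B = 24.3°; Δs = -9/2·(1 − cos(π·0.8107)) = -8.2274; s = 16.0000 − 8.2274 = 7.7726
velocity in seg [115.9°–140.2°] (simple-harmonic), θ in radians: β = 19.7° = 0.3438 rad, B = 24.3° = 0.4241 rad; ds/dθ = (πh/(2B)) sin(πβ/B) = (π·(-9)/(2·0.4241)) sin(π·0.8107) = -18.675475 mm/rad

s = 7.7726, ds/dθ = -18.6755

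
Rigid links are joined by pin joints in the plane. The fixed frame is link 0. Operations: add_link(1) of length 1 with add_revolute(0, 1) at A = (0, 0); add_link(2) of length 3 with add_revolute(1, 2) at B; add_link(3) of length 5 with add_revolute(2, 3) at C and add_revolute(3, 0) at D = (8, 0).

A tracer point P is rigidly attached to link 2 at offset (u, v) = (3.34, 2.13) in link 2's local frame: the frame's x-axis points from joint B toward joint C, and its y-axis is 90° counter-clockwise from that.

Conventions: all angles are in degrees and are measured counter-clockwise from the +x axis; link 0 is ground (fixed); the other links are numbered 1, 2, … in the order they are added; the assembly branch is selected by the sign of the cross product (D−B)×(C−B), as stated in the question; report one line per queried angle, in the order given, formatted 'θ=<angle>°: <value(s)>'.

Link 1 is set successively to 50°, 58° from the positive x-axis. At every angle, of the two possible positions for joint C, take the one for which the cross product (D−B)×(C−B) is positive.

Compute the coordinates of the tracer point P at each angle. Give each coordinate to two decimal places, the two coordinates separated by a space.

A=(0,0), D=(8.00,0)
θ=50°: B = A + 1.00·(cos50°, sin50°) = (0.6428, 0.7660)
θ=50°: |BD| = 7.3970
θ=50°: circle(B,3.00) ∩ circle(D,5.00): a=2.6170, h=1.4668
θ=50°:   candidates: C₊=(3.3976,1.9539) cross=10.850; C₋=(3.0938,-0.9639) cross=-10.850
θ=50°:   branch + wants cross > 0 → take C=(3.3976,1.9539) (cross=10.850)
θ=50°: ex = (C−B)/|BC| = (0.9183,0.3960); ey = (-0.3960,0.9183)
θ=50°: P = B + 3.34·ex + 2.13·ey = (2.8664,4.0445)
θ=58°: B = A + 1.00·(cos58°, sin58°) = (0.5299, 0.8480)
θ=58°: |BD| = 7.5181
θ=58°: circle(B,3.00) ∩ circle(D,5.00): a=2.6949, h=1.3181
θ=58°:   candidates: C₊=(3.3563,1.8537) cross=9.909; C₋=(3.0590,-0.7656) cross=-9.909
θ=58°:   branch + wants cross > 0 → take C=(3.3563,1.8537) (cross=9.909)
θ=58°: ex = (C−B)/|BC| = (0.9421,0.3352); ey = (-0.3352,0.9421)
θ=58°: P = B + 3.34·ex + 2.13·ey = (2.9626,3.9745)

θ=50°: 2.87 4.04
θ=58°: 2.96 3.97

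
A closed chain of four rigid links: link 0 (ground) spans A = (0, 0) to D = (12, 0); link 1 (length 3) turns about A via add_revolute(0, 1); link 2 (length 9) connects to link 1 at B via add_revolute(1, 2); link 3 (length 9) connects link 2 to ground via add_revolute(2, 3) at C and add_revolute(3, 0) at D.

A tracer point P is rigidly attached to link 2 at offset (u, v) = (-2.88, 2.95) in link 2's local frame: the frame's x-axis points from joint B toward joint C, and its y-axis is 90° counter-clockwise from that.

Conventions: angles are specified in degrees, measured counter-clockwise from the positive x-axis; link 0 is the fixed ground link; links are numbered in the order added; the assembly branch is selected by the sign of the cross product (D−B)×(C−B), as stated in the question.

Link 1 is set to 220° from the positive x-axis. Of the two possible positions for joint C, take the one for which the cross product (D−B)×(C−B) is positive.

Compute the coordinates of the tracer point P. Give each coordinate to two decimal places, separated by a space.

A=(0,0), D=(12.00,0)
B = A + 3.00·(cos220°, sin220°) = (-2.2981, -1.9284)
|BD| = 14.4276
circle(B,9.00) ∩ circle(D,9.00): a=7.2138, h=5.3816
  candidates: C₊=(4.1316,4.3691) cross=77.643; C₋=(5.5702,-6.2975) cross=-77.643
  branch + wants cross > 0 → take C=(4.1316,4.3691) (cross=77.643)
ex = (C−B)/|BC| = (0.7144,0.6997); ey = (-0.6997,0.7144)
P = B + -2.88·ex + 2.95·ey = (-6.4198,-1.8360)

-6.42 -1.84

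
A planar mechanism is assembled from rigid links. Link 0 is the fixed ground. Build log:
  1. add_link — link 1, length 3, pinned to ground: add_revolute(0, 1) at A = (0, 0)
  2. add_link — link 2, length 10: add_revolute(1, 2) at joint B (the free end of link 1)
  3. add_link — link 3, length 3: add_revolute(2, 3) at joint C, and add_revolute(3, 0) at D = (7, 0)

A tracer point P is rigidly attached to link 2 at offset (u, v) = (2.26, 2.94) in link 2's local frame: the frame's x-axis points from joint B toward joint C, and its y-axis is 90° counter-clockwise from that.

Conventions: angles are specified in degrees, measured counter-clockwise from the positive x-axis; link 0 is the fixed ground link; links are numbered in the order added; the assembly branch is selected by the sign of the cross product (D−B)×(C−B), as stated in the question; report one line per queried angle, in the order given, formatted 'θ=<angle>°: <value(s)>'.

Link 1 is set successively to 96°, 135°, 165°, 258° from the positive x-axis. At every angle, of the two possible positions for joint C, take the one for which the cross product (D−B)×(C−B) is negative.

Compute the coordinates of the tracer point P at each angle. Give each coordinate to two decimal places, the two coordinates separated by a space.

A=(0,0), D=(7.00,0)
θ=96°: B = A + 3.00·(cos96°, sin96°) = (-0.3136, 2.9836)
θ=96°: |BD| = 7.8987
θ=96°: circle(B,10.00) ∩ circle(D,3.00): a=9.7098, h=2.3917
θ=96°:   candidates: C₊=(9.5803,1.5304) cross=18.891; C₋=(7.7735,-2.8986) cross=-18.891
θ=96°:   branch - wants cross < 0 → take C=(7.7735,-2.8986) (cross=-18.891)
θ=96°: ex = (C−B)/|BC| = (0.8087,-0.5882); ey = (0.5882,0.8087)
θ=96°: P = B + 2.26·ex + 2.94·ey = (3.2434,4.0318)
θ=135°: B = A + 3.00·(cos135°, sin135°) = (-2.1213, 2.1213)
θ=135°: |BD| = 9.3647
θ=135°: circle(B,10.00) ∩ circle(D,3.00): a=9.5410, h=2.9948
θ=135°:   candidates: C₊=(7.8501,2.8770) cross=28.046; C₋=(6.4933,-2.9569) cross=-28.046
θ=135°:   branch - wants cross < 0 → take C=(6.4933,-2.9569) (cross=-28.046)
θ=135°: ex = (C−B)/|BC| = (0.8615,-0.5078); ey = (0.5078,0.8615)
θ=135°: P = B + 2.26·ex + 2.94·ey = (1.3186,3.5063)
θ=165°: B = A + 3.00·(cos165°, sin165°) = (-2.8978, 0.7765)
θ=165°: |BD| = 9.9282
θ=165°: circle(B,10.00) ∩ circle(D,3.00): a=9.5470, h=2.9757
θ=165°:   candidates: C₊=(6.8527,2.9964) cross=29.543; C₋=(6.3873,-2.9368) cross=-29.543
θ=165°:   branch - wants cross < 0 → take C=(6.3873,-2.9368) (cross=-29.543)
θ=165°: ex = (C−B)/|BC| = (0.9285,-0.3713); ey = (0.3713,0.9285)
θ=165°: P = B + 2.26·ex + 2.94·ey = (0.2923,2.6671)
θ=258°: B = A + 3.00·(cos258°, sin258°) = (-0.6237, -2.9344)
θ=258°: |BD| = 8.1690
θ=258°: circle(B,10.00) ∩ circle(D,3.00): a=9.6543, h=2.6065
θ=258°:   candidates: C₊=(7.4499,2.9661) cross=21.292; C₋=(9.3225,-1.8989) cross=-21.292
θ=258°:   branch - wants cross < 0 → take C=(9.3225,-1.8989) (cross=-21.292)
θ=258°: ex = (C−B)/|BC| = (0.9946,0.1036); ey = (-0.1036,0.9946)
θ=258°: P = B + 2.26·ex + 2.94·ey = (1.3197,0.2238)

θ=96°: 3.24 4.03
θ=135°: 1.32 3.51
θ=165°: 0.29 2.67
θ=258°: 1.32 0.22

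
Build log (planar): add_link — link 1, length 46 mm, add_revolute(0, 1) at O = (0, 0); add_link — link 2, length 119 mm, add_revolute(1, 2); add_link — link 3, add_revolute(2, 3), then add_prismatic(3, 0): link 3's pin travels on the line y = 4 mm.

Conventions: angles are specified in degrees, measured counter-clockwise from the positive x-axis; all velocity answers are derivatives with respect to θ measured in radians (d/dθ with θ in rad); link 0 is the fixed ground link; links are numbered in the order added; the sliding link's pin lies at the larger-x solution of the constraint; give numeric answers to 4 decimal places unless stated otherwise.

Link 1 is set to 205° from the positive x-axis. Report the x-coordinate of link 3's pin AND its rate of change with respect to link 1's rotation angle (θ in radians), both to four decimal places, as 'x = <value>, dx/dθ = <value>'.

geometry: r = 46 mm, L = 119 mm, e = 4 mm
crank pin P = (r cos θ, r sin θ) = (-41.690158, -19.440440)
h = r sin θ − e = -19.440440 − 4 = -23.440440
x = r cos θ + √(L² − h²) = -41.690158 + 116.668529 = 74.978371
dx/dθ = −r sin θ − h·r cos θ/√(L² − h²) (θ in radians; h = -23.440440) = 11.064268

x = 74.9784, dx/dθ = 11.0643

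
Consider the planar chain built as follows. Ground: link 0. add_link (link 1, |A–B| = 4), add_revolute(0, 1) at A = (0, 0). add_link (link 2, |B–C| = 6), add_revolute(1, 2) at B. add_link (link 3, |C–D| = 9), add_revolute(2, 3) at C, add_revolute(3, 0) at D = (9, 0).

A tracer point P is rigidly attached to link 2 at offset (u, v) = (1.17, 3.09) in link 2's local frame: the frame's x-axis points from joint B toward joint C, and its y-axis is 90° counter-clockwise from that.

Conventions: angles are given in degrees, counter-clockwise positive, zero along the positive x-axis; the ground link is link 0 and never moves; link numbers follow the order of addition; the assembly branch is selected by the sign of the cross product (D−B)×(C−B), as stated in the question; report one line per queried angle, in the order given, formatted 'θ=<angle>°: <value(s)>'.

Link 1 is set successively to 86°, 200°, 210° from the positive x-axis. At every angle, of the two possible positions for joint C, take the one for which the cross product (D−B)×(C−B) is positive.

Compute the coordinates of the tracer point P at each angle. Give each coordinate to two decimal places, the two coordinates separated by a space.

A=(0,0), D=(9.00,0)
θ=86°: B = A + 4.00·(cos86°, sin86°) = (0.2790, 3.9903)
θ=86°: |BD| = 9.5905
θ=86°: circle(B,6.00) ∩ circle(D,9.00): a=2.4492, h=5.4774
θ=86°:   candidates: C₊=(4.7851,7.9520) cross=52.531; C₋=(0.2272,-2.0095) cross=-52.531
θ=86°:   branch + wants cross > 0 → take C=(4.7851,7.9520) (cross=52.531)
θ=86°: ex = (C−B)/|BC| = (0.7510,0.6603); ey = (-0.6603,0.7510)
θ=86°: P = B + 1.17·ex + 3.09·ey = (-0.8826,7.0834)
θ=200°: B = A + 4.00·(cos200°, sin200°) = (-3.7588, -1.3681)
θ=200°: |BD| = 12.8319
θ=200°: circle(B,6.00) ∩ circle(D,9.00): a=4.6625, h=3.7764
θ=200°:   candidates: C₊=(0.4745,2.8839) cross=48.458; C₋=(1.2798,-4.6258) cross=-48.458
θ=200°:   branch + wants cross > 0 → take C=(0.4745,2.8839) (cross=48.458)
θ=200°: ex = (C−B)/|BC| = (0.7056,0.7087); ey = (-0.7087,0.7056)
θ=200°: P = B + 1.17·ex + 3.09·ey = (-5.1230,1.6412)
θ=210°: B = A + 4.00·(cos210°, sin210°) = (-3.4641, -2.0000)
θ=210°: |BD| = 12.6235
θ=210°: circle(B,6.00) ∩ circle(D,9.00): a=4.5294, h=3.9351
θ=210°:   candidates: C₊=(0.3846,2.6030) cross=49.674; C₋=(1.6315,-5.1677) cross=-49.674
θ=210°:   branch + wants cross > 0 → take C=(0.3846,2.6030) (cross=49.674)
θ=210°: ex = (C−B)/|BC| = (0.6415,0.7672); ey = (-0.7672,0.6415)
θ=210°: P = B + 1.17·ex + 3.09·ey = (-5.0841,0.8797)

θ=86°: -0.88 7.08
θ=200°: -5.12 1.64
θ=210°: -5.08 0.88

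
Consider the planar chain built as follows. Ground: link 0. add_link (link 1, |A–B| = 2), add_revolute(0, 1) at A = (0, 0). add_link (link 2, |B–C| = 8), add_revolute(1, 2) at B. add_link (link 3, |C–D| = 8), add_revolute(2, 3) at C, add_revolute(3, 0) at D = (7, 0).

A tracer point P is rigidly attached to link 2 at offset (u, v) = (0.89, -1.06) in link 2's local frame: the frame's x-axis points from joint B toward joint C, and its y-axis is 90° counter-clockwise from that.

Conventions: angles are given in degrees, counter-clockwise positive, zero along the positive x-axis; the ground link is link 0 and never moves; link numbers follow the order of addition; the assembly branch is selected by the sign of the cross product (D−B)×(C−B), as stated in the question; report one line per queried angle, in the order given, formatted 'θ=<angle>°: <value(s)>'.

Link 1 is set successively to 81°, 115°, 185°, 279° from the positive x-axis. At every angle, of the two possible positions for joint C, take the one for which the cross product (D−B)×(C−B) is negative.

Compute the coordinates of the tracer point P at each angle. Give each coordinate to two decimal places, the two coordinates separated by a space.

A=(0,0), D=(7.00,0)
θ=81°: B = A + 2.00·(cos81°, sin81°) = (0.3129, 1.9754)
θ=81°: |BD| = 6.9728
θ=81°: circle(B,8.00) ∩ circle(D,8.00): a=3.4864, h=7.2004
θ=81°:   candidates: C₊=(5.6963,7.8931) cross=50.207; C₋=(1.6166,-5.9177) cross=-50.207
θ=81°:   branch - wants cross < 0 → take C=(1.6166,-5.9177) (cross=-50.207)
θ=81°: ex = (C−B)/|BC| = (0.1630,-0.9866); ey = (0.9866,0.1630)
θ=81°: P = B + 0.89·ex + -1.06·ey = (-0.5879,0.9245)
θ=115°: B = A + 2.00·(cos115°, sin115°) = (-0.8452, 1.8126)
θ=115°: |BD| = 8.0519
θ=115°: circle(B,8.00) ∩ circle(D,8.00): a=4.0260, h=6.9132
θ=115°:   candidates: C₊=(4.6336,7.6420) cross=55.664; C₋=(1.5211,-5.8294) cross=-55.664
θ=115°:   branch - wants cross < 0 → take C=(1.5211,-5.8294) (cross=-55.664)
θ=115°: ex = (C−B)/|BC| = (0.2958,-0.9553); ey = (0.9553,0.2958)
θ=115°: P = B + 0.89·ex + -1.06·ey = (-1.5945,0.6489)
θ=185°: B = A + 2.00·(cos185°, sin185°) = (-1.9924, -0.1743)
θ=185°: |BD| = 8.9941
θ=185°: circle(B,8.00) ∩ circle(D,8.00): a=4.4970, h=6.6164
θ=185°:   candidates: C₊=(2.3756,6.5280) cross=59.508; C₋=(2.6320,-6.7023) cross=-59.508
θ=185°:   branch - wants cross < 0 → take C=(2.6320,-6.7023) (cross=-59.508)
θ=185°: ex = (C−B)/|BC| = (0.5781,-0.8160); ey = (0.8160,0.5781)
θ=185°: P = B + 0.89·ex + -1.06·ey = (-2.3429,-1.5133)
θ=279°: B = A + 2.00·(cos279°, sin279°) = (0.3129, -1.9754)
θ=279°: |BD| = 6.9728
θ=279°: circle(B,8.00) ∩ circle(D,8.00): a=3.4864, h=7.2004
θ=279°:   candidates: C₊=(1.6166,5.9177) cross=50.207; C₋=(5.6963,-7.8931) cross=-50.207
θ=279°:   branch - wants cross < 0 → take C=(5.6963,-7.8931) (cross=-50.207)
θ=279°: ex = (C−B)/|BC| = (0.6729,-0.7397); ey = (0.7397,0.6729)
θ=279°: P = B + 0.89·ex + -1.06·ey = (0.1277,-3.3470)

θ=81°: -0.59 0.92
θ=115°: -1.59 0.65
θ=185°: -2.34 -1.51
θ=279°: 0.13 -3.35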